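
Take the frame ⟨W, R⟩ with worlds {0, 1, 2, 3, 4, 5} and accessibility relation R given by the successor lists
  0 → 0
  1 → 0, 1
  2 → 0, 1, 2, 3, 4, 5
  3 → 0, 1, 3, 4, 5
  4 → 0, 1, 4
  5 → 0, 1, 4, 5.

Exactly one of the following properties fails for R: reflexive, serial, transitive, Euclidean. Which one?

Euclidean

Reflexive: yes — every world is R-related to itself.
Serial: yes — every world has a successor (e.g. 0 R 0).
Transitive: yes — every two-step R-path is closed by a direct edge.
Euclidean: no — 2 R 0 and 2 R 1, but not 0 R 1.
Only Euclidean fails.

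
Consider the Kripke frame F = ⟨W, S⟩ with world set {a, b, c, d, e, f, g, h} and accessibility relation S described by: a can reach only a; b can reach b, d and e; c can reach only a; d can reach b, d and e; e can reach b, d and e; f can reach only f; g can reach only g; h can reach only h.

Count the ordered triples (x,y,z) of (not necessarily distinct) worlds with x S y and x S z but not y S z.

0

S is Euclidean; there are no such tuples.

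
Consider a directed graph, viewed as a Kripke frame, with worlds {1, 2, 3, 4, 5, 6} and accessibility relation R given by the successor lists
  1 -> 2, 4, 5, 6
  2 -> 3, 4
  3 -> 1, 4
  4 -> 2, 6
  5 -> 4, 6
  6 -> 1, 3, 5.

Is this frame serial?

Serial: yes — every world has a successor (e.g. 1 R 2).

Yes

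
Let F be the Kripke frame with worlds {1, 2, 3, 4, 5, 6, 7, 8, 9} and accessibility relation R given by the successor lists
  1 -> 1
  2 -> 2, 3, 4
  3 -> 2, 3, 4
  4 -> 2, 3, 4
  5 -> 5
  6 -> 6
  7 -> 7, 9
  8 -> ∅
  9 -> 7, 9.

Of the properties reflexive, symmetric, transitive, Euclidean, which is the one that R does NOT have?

Reflexive: no — 8 is not related to itself.
Symmetric: yes — every pair in R has its reverse in R.
Transitive: yes — every two-step R-path is closed by a direct edge.
Euclidean: yes — any two successors of a common world are R-related.
Only reflexive fails.

reflexive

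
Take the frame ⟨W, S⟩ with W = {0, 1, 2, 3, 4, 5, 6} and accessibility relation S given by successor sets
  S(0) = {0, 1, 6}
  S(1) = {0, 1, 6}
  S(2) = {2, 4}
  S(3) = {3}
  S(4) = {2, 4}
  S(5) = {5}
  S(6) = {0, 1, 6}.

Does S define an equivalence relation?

Yes

Reflexive: yes — every world is S-related to itself.
Symmetric: yes — every pair in S has its reverse in S.
Transitive: yes — every two-step S-path is closed by a direct edge.
So S is an equivalence relation.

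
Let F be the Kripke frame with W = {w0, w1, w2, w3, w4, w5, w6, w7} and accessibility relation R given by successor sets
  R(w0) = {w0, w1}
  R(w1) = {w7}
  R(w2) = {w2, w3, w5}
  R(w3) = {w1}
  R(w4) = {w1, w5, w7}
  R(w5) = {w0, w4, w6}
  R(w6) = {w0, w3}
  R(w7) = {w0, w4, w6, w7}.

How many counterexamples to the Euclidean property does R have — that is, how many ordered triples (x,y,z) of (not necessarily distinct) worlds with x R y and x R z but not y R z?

35

Enumerating: (w0,w1,w0), (w0,w1,w1), (w2,w3,w2), (w2,w3,w3), (w2,w3,w5), (w2,w5,w2), (w2,w5,w3), (w2,w5,w5), (w3,w1,w1), (w4,w1,w1), (w4,w1,w5), (w4,w5,w1), … and 23 more.
Total: 35.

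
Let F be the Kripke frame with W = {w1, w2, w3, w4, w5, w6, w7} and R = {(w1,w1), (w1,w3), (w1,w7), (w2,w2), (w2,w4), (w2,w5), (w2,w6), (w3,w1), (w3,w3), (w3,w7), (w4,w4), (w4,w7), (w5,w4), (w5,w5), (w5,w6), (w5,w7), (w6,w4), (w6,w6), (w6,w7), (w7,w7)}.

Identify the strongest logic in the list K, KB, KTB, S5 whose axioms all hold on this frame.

K

Symmetric (axiom B): no — w1 R w7 but not w7 R w1.
Reflexive (axiom T): yes — every world is R-related to itself.
Euclidean (axiom 5): no — w1 R w7 and w1 R w3, but not w7 R w3.
So F validates K; KB would additionally require R to be symmetric. The strongest is K.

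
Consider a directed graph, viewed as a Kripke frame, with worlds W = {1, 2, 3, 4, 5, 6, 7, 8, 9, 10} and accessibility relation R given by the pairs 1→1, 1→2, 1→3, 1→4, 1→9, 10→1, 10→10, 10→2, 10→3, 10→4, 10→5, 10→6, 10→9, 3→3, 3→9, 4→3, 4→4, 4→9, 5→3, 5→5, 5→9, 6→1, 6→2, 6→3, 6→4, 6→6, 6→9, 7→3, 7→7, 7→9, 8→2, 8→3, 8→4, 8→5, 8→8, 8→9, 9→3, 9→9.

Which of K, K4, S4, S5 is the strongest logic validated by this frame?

Transitive (axiom 4): yes — every two-step R-path is closed by a direct edge.
Reflexive (axiom T): no — 2 is not related to itself.
Euclidean (axiom 5): no — 1 R 2 and 1 R 3, but not 2 R 3.
So F validates K, K4; S4 would additionally require R to be reflexive. The strongest is K4.

K4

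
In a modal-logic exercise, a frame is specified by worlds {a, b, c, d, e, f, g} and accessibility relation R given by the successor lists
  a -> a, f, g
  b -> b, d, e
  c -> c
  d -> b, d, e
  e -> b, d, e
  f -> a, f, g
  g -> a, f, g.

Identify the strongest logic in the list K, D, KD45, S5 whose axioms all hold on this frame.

Serial (axiom D): yes — every world has a successor (e.g. a R a).
Euclidean (axiom 5): yes — any two successors of a common world are R-related.
Transitive (axiom 4): yes — every two-step R-path is closed by a direct edge.
Reflexive (axiom T): yes — every world is R-related to itself.
So F validates K, D, KD45, S5. The strongest is S5.

S5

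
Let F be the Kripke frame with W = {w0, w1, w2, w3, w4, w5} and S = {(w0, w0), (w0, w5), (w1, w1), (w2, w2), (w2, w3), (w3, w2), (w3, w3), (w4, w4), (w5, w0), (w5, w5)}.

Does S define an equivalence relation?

Yes

Reflexive: yes — every world is S-related to itself.
Symmetric: yes — every pair in S has its reverse in S.
Transitive: yes — every two-step S-path is closed by a direct edge.
So S is an equivalence relation.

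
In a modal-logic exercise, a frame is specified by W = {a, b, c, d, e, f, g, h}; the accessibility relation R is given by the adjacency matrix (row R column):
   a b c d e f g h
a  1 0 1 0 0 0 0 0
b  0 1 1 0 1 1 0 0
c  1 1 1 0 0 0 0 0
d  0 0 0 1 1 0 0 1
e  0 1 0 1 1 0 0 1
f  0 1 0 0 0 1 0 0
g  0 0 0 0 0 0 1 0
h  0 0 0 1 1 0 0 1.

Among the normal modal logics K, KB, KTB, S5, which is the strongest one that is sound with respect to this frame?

KTB

Symmetric (axiom B): yes — every pair in R has its reverse in R.
Reflexive (axiom T): yes — every world is R-related to itself.
Euclidean (axiom 5): no — b R c and b R e, but not c R e.
So F validates K, KB, KTB; S5 would additionally require R to be Euclidean. The strongest is KTB.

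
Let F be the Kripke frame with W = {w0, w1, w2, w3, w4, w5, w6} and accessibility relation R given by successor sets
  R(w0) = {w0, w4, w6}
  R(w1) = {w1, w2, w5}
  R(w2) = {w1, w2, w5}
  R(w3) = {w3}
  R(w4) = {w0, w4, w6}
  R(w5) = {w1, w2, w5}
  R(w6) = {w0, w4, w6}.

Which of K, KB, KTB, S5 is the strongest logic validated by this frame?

Symmetric (axiom B): yes — every pair in R has its reverse in R.
Reflexive (axiom T): yes — every world is R-related to itself.
Euclidean (axiom 5): yes — any two successors of a common world are R-related.
So F validates K, KB, KTB, S5. The strongest is S5.

S5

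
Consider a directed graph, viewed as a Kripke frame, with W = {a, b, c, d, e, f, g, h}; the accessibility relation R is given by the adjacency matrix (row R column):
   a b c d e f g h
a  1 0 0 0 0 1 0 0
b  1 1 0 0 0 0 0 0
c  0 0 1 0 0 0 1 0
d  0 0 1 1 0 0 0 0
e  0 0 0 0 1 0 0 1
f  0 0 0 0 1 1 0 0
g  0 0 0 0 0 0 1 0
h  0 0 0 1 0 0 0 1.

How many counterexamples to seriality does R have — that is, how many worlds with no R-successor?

R is serial; there are no such worlds.

0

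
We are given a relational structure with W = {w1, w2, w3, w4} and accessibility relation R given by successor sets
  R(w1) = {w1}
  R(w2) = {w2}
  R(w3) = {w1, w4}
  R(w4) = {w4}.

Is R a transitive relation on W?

Yes

Transitive: yes — every two-step R-path is closed by a direct edge.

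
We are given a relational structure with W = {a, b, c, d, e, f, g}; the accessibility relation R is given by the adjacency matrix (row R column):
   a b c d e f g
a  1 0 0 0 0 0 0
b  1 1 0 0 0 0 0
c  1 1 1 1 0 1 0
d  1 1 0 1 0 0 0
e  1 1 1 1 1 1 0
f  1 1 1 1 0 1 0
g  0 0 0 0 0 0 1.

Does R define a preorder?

Yes

Reflexive: yes — every world is R-related to itself.
Transitive: yes — every two-step R-path is closed by a direct edge.
So R is a preorder.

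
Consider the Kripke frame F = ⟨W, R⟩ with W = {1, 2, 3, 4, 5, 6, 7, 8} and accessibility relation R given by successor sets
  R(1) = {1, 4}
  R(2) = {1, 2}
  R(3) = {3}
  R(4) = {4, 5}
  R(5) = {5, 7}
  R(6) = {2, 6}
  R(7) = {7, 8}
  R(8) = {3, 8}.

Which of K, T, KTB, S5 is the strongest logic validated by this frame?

Reflexive (axiom T): yes — every world is R-related to itself.
Symmetric (axiom B): no — 1 R 4 but not 4 R 1.
Euclidean (axiom 5): no — 1 R 4 and 1 R 1, but not 4 R 1.
So F validates K, T; KTB would additionally require R to be symmetric. The strongest is T.

T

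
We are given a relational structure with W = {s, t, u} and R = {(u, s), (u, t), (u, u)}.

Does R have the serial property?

Serial: no — s has no R-successor.

No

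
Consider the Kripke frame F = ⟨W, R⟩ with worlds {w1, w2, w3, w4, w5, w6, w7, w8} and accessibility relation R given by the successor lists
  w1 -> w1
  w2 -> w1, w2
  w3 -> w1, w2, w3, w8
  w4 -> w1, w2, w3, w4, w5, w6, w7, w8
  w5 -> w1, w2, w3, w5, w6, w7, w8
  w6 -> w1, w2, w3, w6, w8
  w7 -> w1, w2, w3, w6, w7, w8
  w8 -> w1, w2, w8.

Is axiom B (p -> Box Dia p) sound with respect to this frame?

Axiom B corresponds to the accessibility relation being symmetric.
Symmetric: no — w2 R w1 but not w1 R w2.

No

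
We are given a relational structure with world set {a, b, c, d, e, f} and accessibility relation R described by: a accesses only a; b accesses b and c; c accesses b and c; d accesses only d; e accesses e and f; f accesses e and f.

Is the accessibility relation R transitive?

Yes

Transitive: yes — every two-step R-path is closed by a direct edge.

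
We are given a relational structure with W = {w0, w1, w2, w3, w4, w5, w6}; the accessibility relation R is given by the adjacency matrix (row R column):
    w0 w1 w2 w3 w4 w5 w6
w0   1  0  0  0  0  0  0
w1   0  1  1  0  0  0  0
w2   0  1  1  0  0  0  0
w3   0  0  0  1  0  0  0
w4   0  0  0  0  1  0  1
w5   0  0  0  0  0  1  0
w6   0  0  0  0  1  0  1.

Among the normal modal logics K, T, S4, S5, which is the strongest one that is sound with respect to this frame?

Reflexive (axiom T): yes — every world is R-related to itself.
Transitive (axiom 4): yes — every two-step R-path is closed by a direct edge.
Euclidean (axiom 5): yes — any two successors of a common world are R-related.
So F validates K, T, S4, S5. The strongest is S5.

S5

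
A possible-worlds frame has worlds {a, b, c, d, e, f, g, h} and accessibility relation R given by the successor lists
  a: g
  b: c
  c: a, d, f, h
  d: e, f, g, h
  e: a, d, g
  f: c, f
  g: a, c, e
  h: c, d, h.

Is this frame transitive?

No

Transitive: no — a R g and g R c, but not a R c.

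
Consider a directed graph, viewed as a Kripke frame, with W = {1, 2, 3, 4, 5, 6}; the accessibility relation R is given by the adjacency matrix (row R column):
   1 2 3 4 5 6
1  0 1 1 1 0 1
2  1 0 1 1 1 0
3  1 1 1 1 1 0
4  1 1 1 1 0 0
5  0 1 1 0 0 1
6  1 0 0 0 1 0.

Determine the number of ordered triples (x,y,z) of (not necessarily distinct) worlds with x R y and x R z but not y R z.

Enumerating: (1,2,2), (1,2,6), (1,3,6), (1,4,6), (1,6,2), (1,6,3), (1,6,4), (1,6,6), (2,1,1), (2,1,5), (2,4,5), (2,5,1), … and 21 more.
Total: 33.

33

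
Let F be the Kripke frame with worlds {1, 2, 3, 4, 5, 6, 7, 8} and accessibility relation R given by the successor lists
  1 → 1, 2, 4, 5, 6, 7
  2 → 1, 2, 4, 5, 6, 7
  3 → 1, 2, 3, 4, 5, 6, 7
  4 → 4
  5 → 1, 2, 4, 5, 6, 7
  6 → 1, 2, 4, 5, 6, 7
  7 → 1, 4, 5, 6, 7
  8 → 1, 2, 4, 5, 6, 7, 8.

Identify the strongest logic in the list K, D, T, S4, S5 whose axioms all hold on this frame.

T

Serial (axiom D): yes — every world has a successor (e.g. 1 R 1).
Reflexive (axiom T): yes — every world is R-related to itself.
Transitive (axiom 4): no — 7 R 1 and 1 R 2, but not 7 R 2.
Euclidean (axiom 5): no — 1 R 4 and 1 R 2, but not 4 R 2.
So F validates K, D, T; S4 would additionally require R to be transitive. The strongest is T.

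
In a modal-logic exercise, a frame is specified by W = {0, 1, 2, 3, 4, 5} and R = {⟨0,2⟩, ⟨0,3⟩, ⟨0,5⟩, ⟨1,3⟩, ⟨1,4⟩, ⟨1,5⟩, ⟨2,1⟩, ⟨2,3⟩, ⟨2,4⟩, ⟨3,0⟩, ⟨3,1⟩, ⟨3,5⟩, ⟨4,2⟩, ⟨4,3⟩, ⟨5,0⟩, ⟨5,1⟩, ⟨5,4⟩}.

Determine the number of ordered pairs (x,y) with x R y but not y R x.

Enumerating: (0,2), (1,4), (2,1), (2,3), (3,5), (4,3), (5,4).

7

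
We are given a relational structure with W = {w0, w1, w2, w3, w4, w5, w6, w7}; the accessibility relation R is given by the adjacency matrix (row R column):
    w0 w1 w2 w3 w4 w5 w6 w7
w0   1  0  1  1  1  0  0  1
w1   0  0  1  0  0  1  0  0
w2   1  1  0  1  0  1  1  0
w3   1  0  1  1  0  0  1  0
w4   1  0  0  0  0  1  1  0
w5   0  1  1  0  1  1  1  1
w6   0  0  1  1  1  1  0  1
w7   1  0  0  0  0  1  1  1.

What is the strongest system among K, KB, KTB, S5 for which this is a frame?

Symmetric (axiom B): yes — every pair in R has its reverse in R.
Reflexive (axiom T): no — w1 is not related to itself.
Euclidean (axiom 5): no — w0 R w2 and w0 R w4, but not w2 R w4.
So F validates K, KB; KTB would additionally require R to be reflexive. The strongest is KB.

KB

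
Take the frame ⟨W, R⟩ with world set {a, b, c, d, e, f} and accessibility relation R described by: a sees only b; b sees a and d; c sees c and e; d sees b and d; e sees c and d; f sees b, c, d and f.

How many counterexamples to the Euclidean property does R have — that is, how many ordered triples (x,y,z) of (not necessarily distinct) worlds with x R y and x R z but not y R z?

Enumerating: (a,b,b), (b,a,a), (b,a,d), (b,d,a), (c,e,e), (d,b,b), (e,c,d), (e,d,c), (f,b,b), (f,b,c), (f,b,f), (f,c,b), (f,c,d), (f,c,f), (f,d,c), (f,d,f).

16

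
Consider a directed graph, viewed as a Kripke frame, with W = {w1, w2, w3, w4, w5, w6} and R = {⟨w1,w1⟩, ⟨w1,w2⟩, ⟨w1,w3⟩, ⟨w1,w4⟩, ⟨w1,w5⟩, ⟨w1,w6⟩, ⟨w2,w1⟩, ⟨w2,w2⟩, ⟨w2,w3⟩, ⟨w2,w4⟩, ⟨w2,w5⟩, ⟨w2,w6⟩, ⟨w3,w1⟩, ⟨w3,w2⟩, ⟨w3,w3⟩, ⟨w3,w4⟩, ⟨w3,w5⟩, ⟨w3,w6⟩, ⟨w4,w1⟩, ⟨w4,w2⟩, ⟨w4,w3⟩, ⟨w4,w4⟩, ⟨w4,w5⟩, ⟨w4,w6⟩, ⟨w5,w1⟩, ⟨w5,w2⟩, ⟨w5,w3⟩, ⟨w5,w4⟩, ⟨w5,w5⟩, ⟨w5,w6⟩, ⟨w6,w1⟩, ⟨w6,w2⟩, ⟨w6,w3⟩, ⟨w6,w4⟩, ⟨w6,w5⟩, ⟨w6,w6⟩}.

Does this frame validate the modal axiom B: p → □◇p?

Yes

The schema B characterises exactly the symmetric frames.
Symmetric: yes — every pair in R has its reverse in R.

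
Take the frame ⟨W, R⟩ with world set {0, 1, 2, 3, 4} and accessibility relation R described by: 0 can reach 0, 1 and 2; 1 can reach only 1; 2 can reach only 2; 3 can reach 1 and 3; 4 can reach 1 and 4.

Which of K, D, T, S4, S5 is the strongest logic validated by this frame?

S4

Serial (axiom D): yes — every world has a successor (e.g. 0 R 0).
Reflexive (axiom T): yes — every world is R-related to itself.
Transitive (axiom 4): yes — every two-step R-path is closed by a direct edge.
Euclidean (axiom 5): no — 0 R 1 and 0 R 2, but not 1 R 2.
So F validates K, D, T, S4; S5 would additionally require R to be Euclidean. The strongest is S4.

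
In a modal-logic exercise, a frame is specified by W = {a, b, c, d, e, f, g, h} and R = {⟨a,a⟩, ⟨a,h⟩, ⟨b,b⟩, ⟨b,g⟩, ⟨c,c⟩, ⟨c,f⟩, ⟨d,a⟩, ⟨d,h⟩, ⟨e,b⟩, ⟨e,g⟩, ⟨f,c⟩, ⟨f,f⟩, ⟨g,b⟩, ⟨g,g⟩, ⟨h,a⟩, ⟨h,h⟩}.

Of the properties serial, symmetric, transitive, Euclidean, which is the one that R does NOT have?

symmetric

Serial: yes — every world has a successor (e.g. a R a).
Symmetric: no — d R a but not a R d.
Transitive: yes — every two-step R-path is closed by a direct edge.
Euclidean: yes — any two successors of a common world are R-related.
Only symmetric fails.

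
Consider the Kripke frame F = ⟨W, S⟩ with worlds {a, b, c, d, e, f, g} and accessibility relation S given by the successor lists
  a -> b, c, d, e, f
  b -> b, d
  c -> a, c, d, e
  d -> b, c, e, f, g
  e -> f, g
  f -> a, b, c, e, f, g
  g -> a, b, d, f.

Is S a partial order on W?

Reflexive: no — a is not related to itself.
Transitive: no — a S d and d S g, but not a S g.
Antisymmetric: no — a S c and c S a with a ≠ c.
So S is not a partial order.

No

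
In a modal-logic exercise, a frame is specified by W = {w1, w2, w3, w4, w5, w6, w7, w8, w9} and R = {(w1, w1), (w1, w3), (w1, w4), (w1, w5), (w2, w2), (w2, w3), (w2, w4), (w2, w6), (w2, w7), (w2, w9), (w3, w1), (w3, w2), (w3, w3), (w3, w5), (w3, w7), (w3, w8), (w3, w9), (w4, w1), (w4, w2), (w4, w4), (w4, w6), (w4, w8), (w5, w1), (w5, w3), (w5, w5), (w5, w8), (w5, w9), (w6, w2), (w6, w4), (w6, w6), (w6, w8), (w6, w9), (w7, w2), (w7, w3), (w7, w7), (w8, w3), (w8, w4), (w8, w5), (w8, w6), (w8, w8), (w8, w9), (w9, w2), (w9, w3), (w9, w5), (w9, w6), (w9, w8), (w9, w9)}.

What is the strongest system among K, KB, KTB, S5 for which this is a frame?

Symmetric (axiom B): yes — every pair in R has its reverse in R.
Reflexive (axiom T): yes — every world is R-related to itself.
Euclidean (axiom 5): no — w1 R w3 and w1 R w4, but not w3 R w4.
So F validates K, KB, KTB; S5 would additionally require R to be Euclidean. The strongest is KTB.

KTB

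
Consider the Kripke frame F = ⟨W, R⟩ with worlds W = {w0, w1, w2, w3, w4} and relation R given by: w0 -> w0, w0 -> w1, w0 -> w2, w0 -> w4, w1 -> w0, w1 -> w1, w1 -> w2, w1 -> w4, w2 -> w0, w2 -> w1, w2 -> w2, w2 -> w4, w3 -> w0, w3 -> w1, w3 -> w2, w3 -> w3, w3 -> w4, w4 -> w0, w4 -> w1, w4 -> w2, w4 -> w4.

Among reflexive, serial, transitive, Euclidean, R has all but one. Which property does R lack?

Reflexive: yes — every world is R-related to itself.
Serial: yes — every world has a successor (e.g. w0 R w0).
Transitive: yes — every two-step R-path is closed by a direct edge.
Euclidean: no — w3 R w0 and w3 R w3, but not w0 R w3.
Only Euclidean fails.

Euclidean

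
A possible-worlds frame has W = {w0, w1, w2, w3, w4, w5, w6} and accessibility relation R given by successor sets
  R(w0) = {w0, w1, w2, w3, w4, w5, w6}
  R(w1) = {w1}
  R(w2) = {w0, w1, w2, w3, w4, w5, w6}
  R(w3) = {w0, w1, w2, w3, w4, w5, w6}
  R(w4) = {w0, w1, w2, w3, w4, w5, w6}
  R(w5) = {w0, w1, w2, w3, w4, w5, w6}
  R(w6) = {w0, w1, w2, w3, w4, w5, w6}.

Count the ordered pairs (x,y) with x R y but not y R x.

6

Enumerating: (w0,w1), (w2,w1), (w3,w1), (w4,w1), (w5,w1), (w6,w1).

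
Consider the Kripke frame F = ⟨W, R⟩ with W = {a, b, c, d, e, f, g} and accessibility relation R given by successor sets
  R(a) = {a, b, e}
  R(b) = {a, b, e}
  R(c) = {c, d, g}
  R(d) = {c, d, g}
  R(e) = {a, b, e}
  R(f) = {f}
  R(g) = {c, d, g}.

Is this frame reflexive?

Yes

Reflexive: yes — every world is R-related to itself.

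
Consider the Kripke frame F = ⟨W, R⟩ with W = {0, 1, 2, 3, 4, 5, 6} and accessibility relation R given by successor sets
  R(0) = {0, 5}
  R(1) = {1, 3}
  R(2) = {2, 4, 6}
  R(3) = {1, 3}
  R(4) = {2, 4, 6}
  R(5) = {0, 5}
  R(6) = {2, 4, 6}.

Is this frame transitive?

Yes

Transitive: yes — every two-step R-path is closed by a direct edge.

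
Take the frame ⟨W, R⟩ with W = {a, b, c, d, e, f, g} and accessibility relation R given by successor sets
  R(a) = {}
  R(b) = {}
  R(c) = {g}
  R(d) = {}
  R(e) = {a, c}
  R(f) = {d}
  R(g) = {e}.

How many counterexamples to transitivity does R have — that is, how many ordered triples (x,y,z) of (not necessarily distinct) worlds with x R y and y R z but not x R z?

4

Enumerating: (c,g,e), (e,c,g), (g,e,a), (g,e,c).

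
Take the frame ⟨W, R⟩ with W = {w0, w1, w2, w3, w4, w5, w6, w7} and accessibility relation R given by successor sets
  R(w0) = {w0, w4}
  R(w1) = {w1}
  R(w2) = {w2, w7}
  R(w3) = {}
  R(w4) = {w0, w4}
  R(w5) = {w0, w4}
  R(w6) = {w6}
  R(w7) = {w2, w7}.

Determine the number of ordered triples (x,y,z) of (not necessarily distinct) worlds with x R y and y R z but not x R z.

R is transitive; there are no such tuples.

0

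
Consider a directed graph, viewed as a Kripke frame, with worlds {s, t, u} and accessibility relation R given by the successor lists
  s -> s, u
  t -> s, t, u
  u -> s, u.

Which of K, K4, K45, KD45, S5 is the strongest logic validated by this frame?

K4

Transitive (axiom 4): yes — every two-step R-path is closed by a direct edge.
Euclidean (axiom 5): no — t R s and t R t, but not s R t.
Serial (axiom D): yes — every world has a successor (e.g. s R s).
Reflexive (axiom T): yes — every world is R-related to itself.
So F validates K, K4; K45 would additionally require R to be Euclidean. The strongest is K4.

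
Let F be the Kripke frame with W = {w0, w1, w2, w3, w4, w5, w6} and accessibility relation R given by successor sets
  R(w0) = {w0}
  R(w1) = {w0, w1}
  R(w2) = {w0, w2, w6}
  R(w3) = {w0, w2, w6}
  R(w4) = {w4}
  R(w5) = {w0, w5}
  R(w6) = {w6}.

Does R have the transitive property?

Yes

Transitive: yes — every two-step R-path is closed by a direct edge.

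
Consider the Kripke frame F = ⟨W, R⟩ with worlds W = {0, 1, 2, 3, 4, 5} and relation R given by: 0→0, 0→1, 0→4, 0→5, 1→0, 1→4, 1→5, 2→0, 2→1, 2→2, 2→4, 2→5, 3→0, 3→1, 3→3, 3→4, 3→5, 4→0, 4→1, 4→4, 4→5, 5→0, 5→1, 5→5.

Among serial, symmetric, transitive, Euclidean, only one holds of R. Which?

Serial: yes — every world has a successor (e.g. 0 R 0).
Symmetric: no — 2 R 0 but not 0 R 2.
Transitive: no — 5 R 0 and 0 R 4, but not 5 R 4.
Euclidean: no — 0 R 5 and 0 R 4, but not 5 R 4.
Only serial holds.

serial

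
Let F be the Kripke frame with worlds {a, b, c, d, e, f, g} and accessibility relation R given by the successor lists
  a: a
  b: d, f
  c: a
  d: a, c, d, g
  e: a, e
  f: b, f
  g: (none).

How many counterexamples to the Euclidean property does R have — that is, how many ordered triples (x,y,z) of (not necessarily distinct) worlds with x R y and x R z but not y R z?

Enumerating: (b,d,f), (b,f,d), (d,a,c), (d,a,d), (d,a,g), (d,c,c), (d,c,d), (d,c,g), (d,g,a), (d,g,c), (d,g,d), (d,g,g), (e,a,e), (f,b,b).

14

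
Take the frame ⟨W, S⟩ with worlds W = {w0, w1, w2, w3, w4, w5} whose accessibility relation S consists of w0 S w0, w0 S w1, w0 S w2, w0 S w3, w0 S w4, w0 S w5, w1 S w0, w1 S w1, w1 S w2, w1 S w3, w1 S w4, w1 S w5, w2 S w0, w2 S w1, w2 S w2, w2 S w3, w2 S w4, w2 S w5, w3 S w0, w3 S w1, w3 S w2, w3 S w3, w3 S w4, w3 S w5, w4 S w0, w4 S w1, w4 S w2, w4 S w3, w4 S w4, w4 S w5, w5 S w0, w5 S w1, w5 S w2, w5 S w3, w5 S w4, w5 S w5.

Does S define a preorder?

Reflexive: yes — every world is S-related to itself.
Transitive: yes — every two-step S-path is closed by a direct edge.
So S is a preorder.

Yes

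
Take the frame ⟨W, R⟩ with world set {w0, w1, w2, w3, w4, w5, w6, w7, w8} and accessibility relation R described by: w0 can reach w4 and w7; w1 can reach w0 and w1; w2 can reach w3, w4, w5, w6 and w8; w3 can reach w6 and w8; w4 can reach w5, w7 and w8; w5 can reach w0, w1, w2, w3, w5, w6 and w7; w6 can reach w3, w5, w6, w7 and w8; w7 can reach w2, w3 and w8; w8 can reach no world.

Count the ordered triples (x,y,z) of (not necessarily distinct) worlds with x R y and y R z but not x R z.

37

Enumerating: (w0,w4,w5), (w0,w4,w8), (w0,w7,w2), (w0,w7,w3), (w0,w7,w8), (w1,w0,w4), (w1,w0,w7), (w2,w4,w7), (w2,w5,w0), (w2,w5,w1), (w2,w5,w2), (w2,w5,w7), … and 25 more.
Total: 37.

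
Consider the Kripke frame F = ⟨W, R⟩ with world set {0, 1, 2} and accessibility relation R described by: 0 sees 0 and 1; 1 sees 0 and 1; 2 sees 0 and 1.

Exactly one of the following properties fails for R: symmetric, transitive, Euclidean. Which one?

symmetric

Symmetric: no — 2 R 0 but not 0 R 2.
Transitive: yes — every two-step R-path is closed by a direct edge.
Euclidean: yes — any two successors of a common world are R-related.
Only symmetric fails.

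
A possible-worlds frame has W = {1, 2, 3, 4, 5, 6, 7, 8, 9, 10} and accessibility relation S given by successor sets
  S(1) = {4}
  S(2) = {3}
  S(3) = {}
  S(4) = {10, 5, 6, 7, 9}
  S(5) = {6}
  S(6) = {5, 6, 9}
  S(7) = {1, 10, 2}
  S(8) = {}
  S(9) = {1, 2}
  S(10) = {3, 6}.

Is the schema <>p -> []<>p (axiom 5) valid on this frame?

Axiom 5 corresponds to the accessibility relation being Euclidean.
Euclidean: no — 10 S 3 and 10 S 6, but not 3 S 6.

No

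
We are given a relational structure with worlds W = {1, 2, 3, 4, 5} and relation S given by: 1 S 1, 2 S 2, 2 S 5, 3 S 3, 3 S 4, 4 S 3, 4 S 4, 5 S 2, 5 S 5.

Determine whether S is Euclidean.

Euclidean: yes — any two successors of a common world are S-related.

Yes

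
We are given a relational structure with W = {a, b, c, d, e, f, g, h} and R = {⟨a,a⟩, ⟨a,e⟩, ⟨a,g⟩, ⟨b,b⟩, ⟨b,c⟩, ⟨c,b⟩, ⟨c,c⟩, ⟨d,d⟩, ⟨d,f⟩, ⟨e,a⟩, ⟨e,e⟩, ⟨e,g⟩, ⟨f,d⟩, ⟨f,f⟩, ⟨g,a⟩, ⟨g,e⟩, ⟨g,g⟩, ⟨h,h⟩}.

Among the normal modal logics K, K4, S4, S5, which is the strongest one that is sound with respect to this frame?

S5

Transitive (axiom 4): yes — every two-step R-path is closed by a direct edge.
Reflexive (axiom T): yes — every world is R-related to itself.
Euclidean (axiom 5): yes — any two successors of a common world are R-related.
So F validates K, K4, S4, S5. The strongest is S5.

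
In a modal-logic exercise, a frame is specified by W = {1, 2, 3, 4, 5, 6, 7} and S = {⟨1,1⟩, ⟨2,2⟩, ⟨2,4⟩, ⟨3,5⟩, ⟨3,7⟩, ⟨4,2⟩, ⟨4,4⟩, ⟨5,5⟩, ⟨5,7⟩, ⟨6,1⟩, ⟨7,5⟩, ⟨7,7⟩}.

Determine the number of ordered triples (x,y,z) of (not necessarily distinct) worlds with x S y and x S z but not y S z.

0

S is Euclidean; there are no such tuples.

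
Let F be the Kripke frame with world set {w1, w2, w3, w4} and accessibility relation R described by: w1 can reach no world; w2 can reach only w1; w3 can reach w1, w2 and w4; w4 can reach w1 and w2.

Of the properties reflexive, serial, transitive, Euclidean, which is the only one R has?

transitive

Reflexive: no — w1 is not related to itself.
Serial: no — w1 has no R-successor.
Transitive: yes — every two-step R-path is closed by a direct edge.
Euclidean: no — w3 R w1 and w3 R w2, but not w1 R w2.
Only transitive holds.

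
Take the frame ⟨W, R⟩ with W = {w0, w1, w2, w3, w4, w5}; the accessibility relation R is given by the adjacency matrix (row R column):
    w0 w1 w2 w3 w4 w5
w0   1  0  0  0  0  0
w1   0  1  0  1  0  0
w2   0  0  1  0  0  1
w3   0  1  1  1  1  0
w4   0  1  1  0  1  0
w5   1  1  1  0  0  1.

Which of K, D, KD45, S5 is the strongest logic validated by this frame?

Serial (axiom D): yes — every world has a successor (e.g. w0 R w0).
Euclidean (axiom 5): no — w3 R w1 and w3 R w2, but not w1 R w2.
Transitive (axiom 4): no — w1 R w3 and w3 R w2, but not w1 R w2.
Reflexive (axiom T): yes — every world is R-related to itself.
So F validates K, D; KD45 would additionally require R to be Euclidean and transitive. The strongest is D.

D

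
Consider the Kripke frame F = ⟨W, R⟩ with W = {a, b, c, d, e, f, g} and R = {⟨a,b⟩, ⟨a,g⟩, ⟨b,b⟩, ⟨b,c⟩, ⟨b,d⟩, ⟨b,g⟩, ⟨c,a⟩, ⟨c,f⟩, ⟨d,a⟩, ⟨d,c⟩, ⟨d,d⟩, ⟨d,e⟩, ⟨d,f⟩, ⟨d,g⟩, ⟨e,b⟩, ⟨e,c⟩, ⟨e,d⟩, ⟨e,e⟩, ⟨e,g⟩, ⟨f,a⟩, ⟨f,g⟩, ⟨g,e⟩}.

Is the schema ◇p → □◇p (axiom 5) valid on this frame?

No

The schema 5 characterises exactly the Euclidean frames.
Euclidean: no — a R g and a R b, but not g R b.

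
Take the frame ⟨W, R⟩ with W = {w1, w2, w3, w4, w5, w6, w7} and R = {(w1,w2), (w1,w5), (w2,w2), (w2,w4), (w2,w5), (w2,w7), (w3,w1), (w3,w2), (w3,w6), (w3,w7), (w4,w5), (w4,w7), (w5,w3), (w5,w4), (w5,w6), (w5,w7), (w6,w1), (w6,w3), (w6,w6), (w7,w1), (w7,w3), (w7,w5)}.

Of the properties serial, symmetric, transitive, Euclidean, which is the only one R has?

Serial: yes — every world has a successor (e.g. w1 R w2).
Symmetric: no — w1 R w2 but not w2 R w1.
Transitive: no — w1 R w2 and w2 R w4, but not w1 R w4.
Euclidean: no — w1 R w5 and w1 R w2, but not w5 R w2.
Only serial holds.

serial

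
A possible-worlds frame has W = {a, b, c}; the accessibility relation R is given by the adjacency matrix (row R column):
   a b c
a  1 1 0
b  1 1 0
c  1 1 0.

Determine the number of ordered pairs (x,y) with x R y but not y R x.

2

Enumerating: (c,a), (c,b).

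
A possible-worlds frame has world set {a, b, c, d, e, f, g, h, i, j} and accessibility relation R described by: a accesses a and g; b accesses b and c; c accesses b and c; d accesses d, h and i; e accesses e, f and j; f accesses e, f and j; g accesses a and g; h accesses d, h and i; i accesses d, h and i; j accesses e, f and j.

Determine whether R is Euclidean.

Yes

Euclidean: yes — any two successors of a common world are R-related.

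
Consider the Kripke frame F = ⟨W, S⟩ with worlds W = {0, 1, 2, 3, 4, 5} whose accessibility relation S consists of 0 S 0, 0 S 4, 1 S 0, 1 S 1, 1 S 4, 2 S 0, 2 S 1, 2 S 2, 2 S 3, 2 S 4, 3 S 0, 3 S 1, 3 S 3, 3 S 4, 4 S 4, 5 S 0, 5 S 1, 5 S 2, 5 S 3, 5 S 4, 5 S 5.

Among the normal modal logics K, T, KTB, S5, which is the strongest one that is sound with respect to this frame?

Reflexive (axiom T): yes — every world is S-related to itself.
Symmetric (axiom B): no — 0 S 4 but not 4 S 0.
Euclidean (axiom 5): no — 1 S 4 and 1 S 0, but not 4 S 0.
So F validates K, T; KTB would additionally require S to be symmetric. The strongest is T.

T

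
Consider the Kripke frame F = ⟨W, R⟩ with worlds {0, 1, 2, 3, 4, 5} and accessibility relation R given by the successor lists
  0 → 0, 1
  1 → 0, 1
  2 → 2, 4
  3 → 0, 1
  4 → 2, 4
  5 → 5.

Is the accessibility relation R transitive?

Transitive: yes — every two-step R-path is closed by a direct edge.

Yes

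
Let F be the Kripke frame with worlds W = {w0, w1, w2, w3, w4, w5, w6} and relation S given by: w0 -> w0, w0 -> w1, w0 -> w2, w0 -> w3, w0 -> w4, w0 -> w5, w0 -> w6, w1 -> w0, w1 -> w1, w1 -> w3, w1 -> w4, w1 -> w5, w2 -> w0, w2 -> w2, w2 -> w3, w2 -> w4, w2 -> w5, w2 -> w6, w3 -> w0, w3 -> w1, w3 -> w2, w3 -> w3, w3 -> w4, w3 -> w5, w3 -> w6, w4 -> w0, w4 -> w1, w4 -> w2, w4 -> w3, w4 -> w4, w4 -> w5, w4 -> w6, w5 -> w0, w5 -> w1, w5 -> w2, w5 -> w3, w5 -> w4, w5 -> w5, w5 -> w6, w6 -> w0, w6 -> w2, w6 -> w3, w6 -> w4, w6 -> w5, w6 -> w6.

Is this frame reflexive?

Yes

Reflexive: yes — every world is S-related to itself.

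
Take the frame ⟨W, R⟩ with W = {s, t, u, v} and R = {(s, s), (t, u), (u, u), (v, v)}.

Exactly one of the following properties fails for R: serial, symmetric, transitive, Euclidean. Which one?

Serial: yes — every world has a successor (e.g. s R s).
Symmetric: no — t R u but not u R t.
Transitive: yes — every two-step R-path is closed by a direct edge.
Euclidean: yes — any two successors of a common world are R-related.
Only symmetric fails.

symmetric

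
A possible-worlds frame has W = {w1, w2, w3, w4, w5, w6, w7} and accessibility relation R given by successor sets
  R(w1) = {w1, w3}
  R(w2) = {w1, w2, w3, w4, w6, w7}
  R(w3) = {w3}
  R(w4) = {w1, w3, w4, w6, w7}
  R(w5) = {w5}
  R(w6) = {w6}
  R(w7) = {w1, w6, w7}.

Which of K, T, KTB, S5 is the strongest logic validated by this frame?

Reflexive (axiom T): yes — every world is R-related to itself.
Symmetric (axiom B): no — w1 R w3 but not w3 R w1.
Euclidean (axiom 5): no — w2 R w1 and w2 R w4, but not w1 R w4.
So F validates K, T; KTB would additionally require R to be symmetric. The strongest is T.

T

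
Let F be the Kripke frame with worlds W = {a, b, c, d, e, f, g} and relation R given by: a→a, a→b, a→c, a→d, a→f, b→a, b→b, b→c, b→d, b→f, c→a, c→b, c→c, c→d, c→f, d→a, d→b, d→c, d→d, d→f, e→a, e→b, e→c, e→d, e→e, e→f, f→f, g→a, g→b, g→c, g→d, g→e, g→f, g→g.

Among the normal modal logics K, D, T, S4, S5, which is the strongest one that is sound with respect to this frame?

S4

Serial (axiom D): yes — every world has a successor (e.g. a R a).
Reflexive (axiom T): yes — every world is R-related to itself.
Transitive (axiom 4): yes — every two-step R-path is closed by a direct edge.
Euclidean (axiom 5): no — a R f and a R b, but not f R b.
So F validates K, D, T, S4; S5 would additionally require R to be Euclidean. The strongest is S4.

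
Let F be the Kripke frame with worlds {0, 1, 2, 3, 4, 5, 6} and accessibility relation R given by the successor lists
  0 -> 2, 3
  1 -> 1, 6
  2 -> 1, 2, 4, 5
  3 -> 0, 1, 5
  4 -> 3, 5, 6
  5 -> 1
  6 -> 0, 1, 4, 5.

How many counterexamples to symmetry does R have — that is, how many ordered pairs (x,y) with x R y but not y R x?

11

Enumerating: (0,2), (2,1), (2,4), (2,5), (3,1), (3,5), (4,3), (4,5), (5,1), (6,0), (6,5).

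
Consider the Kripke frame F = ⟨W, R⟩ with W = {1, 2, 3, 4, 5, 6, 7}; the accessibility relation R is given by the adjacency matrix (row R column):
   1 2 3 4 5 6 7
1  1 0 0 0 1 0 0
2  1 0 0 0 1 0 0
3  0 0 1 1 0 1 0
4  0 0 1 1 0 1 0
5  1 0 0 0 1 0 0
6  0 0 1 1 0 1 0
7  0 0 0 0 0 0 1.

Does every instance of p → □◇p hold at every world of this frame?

No

By correspondence theory, B is valid on a frame iff R is symmetric.
Symmetric: no — 2 R 1 but not 1 R 2.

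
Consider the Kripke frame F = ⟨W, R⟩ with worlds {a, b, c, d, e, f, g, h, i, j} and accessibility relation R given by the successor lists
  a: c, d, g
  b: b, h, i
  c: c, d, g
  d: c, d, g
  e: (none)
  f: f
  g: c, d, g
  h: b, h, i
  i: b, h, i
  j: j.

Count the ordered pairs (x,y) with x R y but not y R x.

3

Enumerating: (a,c), (a,d), (a,g).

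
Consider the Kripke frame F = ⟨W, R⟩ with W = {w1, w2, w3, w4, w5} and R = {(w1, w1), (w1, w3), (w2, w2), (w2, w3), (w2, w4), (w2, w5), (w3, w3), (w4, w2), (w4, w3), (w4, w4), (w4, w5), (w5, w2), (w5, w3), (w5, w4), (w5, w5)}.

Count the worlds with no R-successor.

0

R is serial; there are no such worlds.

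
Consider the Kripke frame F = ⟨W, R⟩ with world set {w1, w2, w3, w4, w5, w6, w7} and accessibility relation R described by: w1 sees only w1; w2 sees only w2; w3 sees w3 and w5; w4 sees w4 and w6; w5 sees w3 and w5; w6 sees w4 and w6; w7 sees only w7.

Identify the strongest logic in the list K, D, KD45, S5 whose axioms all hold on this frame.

Serial (axiom D): yes — every world has a successor (e.g. w1 R w1).
Euclidean (axiom 5): yes — any two successors of a common world are R-related.
Transitive (axiom 4): yes — every two-step R-path is closed by a direct edge.
Reflexive (axiom T): yes — every world is R-related to itself.
So F validates K, D, KD45, S5. The strongest is S5.

S5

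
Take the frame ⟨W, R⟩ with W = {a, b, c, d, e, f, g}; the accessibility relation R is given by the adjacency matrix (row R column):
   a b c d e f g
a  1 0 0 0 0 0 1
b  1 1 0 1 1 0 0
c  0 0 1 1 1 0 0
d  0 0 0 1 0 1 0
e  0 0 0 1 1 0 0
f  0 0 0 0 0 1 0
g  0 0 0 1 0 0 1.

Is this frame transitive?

Transitive: no — a R g and g R d, but not a R d.

No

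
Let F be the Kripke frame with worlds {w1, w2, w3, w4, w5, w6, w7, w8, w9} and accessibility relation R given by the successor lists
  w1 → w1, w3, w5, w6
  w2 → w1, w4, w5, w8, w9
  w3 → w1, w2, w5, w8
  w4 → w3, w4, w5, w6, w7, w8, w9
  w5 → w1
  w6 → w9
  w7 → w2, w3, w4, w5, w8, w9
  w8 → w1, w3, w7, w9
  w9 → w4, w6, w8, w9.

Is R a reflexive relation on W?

Reflexive: no — w2 is not related to itself.

No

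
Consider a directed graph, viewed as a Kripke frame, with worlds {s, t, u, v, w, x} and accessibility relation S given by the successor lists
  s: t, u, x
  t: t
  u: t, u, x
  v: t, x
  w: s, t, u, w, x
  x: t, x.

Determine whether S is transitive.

Transitive: yes — every two-step S-path is closed by a direct edge.

Yes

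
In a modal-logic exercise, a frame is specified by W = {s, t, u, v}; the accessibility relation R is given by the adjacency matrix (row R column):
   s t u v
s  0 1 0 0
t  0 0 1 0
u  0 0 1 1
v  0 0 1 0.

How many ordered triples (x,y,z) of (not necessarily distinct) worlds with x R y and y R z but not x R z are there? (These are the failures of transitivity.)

3

Enumerating: (s,t,u), (t,u,v), (v,u,v).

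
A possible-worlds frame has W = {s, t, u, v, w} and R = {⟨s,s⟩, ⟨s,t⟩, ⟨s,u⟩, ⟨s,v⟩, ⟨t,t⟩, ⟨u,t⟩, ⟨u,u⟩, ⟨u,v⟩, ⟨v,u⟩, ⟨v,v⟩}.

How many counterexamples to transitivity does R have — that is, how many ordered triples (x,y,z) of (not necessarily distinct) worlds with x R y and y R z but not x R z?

Enumerating: (v,u,t).

1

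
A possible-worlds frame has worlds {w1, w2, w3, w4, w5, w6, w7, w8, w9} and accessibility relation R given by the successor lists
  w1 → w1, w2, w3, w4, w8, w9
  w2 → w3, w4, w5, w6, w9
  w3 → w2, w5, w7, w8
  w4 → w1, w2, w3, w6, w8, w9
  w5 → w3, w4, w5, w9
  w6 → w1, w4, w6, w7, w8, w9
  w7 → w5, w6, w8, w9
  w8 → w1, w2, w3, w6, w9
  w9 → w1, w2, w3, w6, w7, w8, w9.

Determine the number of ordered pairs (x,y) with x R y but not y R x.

15

Enumerating: (w1,w2), (w1,w3), (w2,w5), (w2,w6), (w3,w7), (w4,w3), (w4,w8), (w4,w9), (w5,w4), (w5,w9), (w6,w1), (w7,w5), (w7,w8), (w8,w2), (w9,w3).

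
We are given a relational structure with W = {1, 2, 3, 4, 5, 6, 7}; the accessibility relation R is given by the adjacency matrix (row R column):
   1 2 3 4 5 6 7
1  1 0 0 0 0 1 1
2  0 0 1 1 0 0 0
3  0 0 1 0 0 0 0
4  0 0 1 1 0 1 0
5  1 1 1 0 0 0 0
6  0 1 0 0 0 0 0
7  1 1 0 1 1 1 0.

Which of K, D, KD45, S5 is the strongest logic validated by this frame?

Serial (axiom D): yes — every world has a successor (e.g. 1 R 1).
Euclidean (axiom 5): no — 1 R 6 and 1 R 7, but not 6 R 7.
Transitive (axiom 4): no — 1 R 6 and 6 R 2, but not 1 R 2.
Reflexive (axiom T): no — 2 is not related to itself.
So F validates K, D; KD45 would additionally require R to be Euclidean and transitive. The strongest is D.

D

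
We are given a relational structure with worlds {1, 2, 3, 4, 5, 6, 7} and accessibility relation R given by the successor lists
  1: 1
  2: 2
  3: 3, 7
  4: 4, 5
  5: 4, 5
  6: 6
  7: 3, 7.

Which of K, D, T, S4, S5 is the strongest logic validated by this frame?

S5

Serial (axiom D): yes — every world has a successor (e.g. 1 R 1).
Reflexive (axiom T): yes — every world is R-related to itself.
Transitive (axiom 4): yes — every two-step R-path is closed by a direct edge.
Euclidean (axiom 5): yes — any two successors of a common world are R-related.
So F validates K, D, T, S4, S5. The strongest is S5.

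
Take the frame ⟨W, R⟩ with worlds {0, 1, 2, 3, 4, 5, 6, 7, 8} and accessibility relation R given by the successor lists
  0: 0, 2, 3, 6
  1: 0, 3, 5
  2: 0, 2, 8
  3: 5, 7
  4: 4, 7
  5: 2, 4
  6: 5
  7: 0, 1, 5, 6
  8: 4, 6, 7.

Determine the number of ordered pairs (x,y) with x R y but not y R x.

Enumerating: (0,3), (0,6), (1,0), (1,3), (1,5), (2,8), (3,5), (3,7), (4,7), (5,2), (5,4), (6,5), … and 7 more.
Total: 19.

19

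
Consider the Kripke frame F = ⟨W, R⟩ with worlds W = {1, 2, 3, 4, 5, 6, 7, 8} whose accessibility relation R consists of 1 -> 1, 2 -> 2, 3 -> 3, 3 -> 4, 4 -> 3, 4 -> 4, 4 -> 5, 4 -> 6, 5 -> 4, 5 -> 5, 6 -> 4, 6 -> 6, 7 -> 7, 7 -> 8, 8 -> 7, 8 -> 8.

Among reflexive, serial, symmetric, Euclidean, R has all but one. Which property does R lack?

Euclidean

Reflexive: yes — every world is R-related to itself.
Serial: yes — every world has a successor (e.g. 1 R 1).
Symmetric: yes — every pair in R has its reverse in R.
Euclidean: no — 4 R 3 and 4 R 5, but not 3 R 5.
Only Euclidean fails.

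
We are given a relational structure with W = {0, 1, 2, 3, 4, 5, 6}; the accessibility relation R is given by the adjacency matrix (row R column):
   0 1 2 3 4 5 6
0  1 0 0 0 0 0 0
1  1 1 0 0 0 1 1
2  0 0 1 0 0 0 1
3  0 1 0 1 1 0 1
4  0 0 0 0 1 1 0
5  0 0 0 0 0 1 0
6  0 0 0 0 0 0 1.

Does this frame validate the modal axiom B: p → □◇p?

Axiom B corresponds to the accessibility relation being symmetric.
Symmetric: no — 1 R 0 but not 0 R 1.

No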